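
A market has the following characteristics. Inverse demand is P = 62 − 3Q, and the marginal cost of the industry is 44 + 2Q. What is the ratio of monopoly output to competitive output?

Q_m/Q_c = 0.625

Monopoly sets MR = MC: 62 − 6Q = 44 + 2Q ⇒ Q = 2.25, P = 62 − 3·2.25 = 55.25.
Competitive equilibrium sets price equal to marginal cost: 62 − 3Q = 44 + 2Q, so Q = 3.6 and P = 51.2.
Ratio Q_m/Q_c = 2.25/3.6 = 0.625.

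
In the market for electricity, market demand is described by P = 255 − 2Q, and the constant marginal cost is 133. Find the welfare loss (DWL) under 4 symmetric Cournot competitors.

DWL = 148.84

Perfect competition: P = MC = 133, so 255 − 2Q = 133 and Q = 61.
With 4 symmetric Cournot firms, each firm's FOC gives 255 − 10q = 133, so q = 12.2, Q = 4·12.2 = 48.8, and P = 157.4.
DWL is the triangle between Q = 48.8 and Q = 61: ½·(61 − 48.8)·(157.4 − 133) = 148.84.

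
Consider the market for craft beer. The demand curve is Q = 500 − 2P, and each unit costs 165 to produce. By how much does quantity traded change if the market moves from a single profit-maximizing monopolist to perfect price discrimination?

Inverting demand: P = 250 − 0.5Q.
The monopolist equates marginal revenue to marginal cost: 250 − Q = 165, so Q = 85. From demand, P = 207.5.
A perfectly discriminating monopolist sells every unit with P(Q) ≥ MC(Q), so output equals the competitive quantity Q = 170. Each buyer pays their reservation price, so CS = 0 and the firm captures all surplus.
Change in quantity traded: 170 − 85 = 85.

Q rises by 85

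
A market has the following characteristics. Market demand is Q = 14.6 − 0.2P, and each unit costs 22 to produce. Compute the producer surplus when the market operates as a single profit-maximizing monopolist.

Inverting demand: P = 73 − 5Q.
Monopoly sets MR = MC: 73 − 10Q = 22 ⇒ Q = 5.1, P = 73 − 5·5.1 = 47.5.
PS = (47.5 − 22)·5.1 = 130.05.

PS = 130.05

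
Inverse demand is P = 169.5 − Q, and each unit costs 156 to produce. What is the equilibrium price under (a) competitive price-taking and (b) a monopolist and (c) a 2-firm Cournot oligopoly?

Competition: P = 156; Monopoly: P = 162.75; Cournot: P = 160.5

Perfect competition: P = MC = 156, so 169.5 − Q = 156 and Q = 13.5.
The monopolist equates marginal revenue to marginal cost: 169.5 − 2Q = 156, so Q = 6.75. From demand, P = 162.75.
With 2 symmetric Cournot firms, each firm's FOC gives 169.5 − 3q = 156, so q = 4.5, Q = 2·4.5 = 9, and P = 160.5.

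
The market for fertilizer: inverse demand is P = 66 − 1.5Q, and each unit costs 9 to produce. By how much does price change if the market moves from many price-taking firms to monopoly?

P rises by 28.5

Under competition P = MC = 9, so Q = (66 − 9)/1.5 = 38.
The monopolist equates marginal revenue to marginal cost: 66 − 3Q = 9, so Q = 19. From demand, P = 37.5.
Change in price: 37.5 − 9 = 28.5.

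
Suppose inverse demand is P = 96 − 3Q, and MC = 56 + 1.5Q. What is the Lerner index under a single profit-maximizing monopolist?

Lerner index = 0.2

The monopolist equates marginal revenue to marginal cost: 96 − 6Q = 56 + 1.5Q, so Q = 16/3. From demand, P = 80.
Lerner index = (P − MC)/P = (80 − 64)/80 = 0.2.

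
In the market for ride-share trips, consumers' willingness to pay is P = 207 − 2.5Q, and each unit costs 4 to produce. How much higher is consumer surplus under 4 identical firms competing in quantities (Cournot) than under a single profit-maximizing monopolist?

The monopolist equates marginal revenue to marginal cost: 207 − 5Q = 4, so Q = 40.6. From demand, P = 105.5.
CS = ½·(207 − 105.5)·40.6 = 2060.45.
With 4 symmetric Cournot firms, each firm's FOC gives 207 − 12.5q = 4, so q = 16.24, Q = 4·16.24 = 64.96, and P = 44.6.
CS = ½·(207 − 44.6)·64.96 = 5274.752.
Change in consumer surplus: 5274.752 − 2060.45 = 3214.302.

CS rises by 3214.302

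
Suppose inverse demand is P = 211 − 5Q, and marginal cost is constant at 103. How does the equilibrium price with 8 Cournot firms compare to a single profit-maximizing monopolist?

In a 8-firm Cournot equilibrium, symmetry and the first-order condition give q = (211 − 103)/(45) = 2.4. So Q = 19.2 and P = 115.
Monopoly sets MR = MC: 211 − 10Q = 103 ⇒ Q = 10.8, P = 211 − 5·10.8 = 157.

Cournot: P = 115; Monopoly: P = 157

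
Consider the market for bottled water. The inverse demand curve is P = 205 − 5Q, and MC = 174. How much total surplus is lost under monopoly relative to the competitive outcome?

DWL = 24.025

Competitive firms price at marginal cost: P = 174, giving Q = 6.2.
Monopoly sets MR = MC: 205 − 10Q = 174 ⇒ Q = 3.1, P = 205 − 5·3.1 = 189.5.
DWL is the triangle between Q = 3.1 and Q = 6.2: ½·(6.2 − 3.1)·(189.5 − 174) = 24.025.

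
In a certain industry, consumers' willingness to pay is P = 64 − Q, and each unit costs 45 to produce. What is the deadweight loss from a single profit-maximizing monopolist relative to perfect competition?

DWL = 45.125

Perfect competition: P = MC = 45, so 64 − Q = 45 and Q = 19.
Monopoly sets MR = MC: 64 − 2Q = 45 ⇒ Q = 9.5, P = 64 − 9.5 = 54.5.
DWL is the triangle between Q = 9.5 and Q = 19: ½·(19 − 9.5)·(54.5 − 45) = 45.125.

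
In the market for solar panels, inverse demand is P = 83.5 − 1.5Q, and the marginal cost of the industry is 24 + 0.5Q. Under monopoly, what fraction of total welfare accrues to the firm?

PS/TS = 0.7

The monopolist equates marginal revenue to marginal cost: 83.5 − 3Q = 24 + 0.5Q, so Q = 17. From demand, P = 58.
CS = ½·(83.5 − 58)·17 = 216.75.
PS = P·Q − VC(Q) = 58·17 − (24·17 + ½·0.5·17²) = 505.75.
Share captured = PS/TS = 505.75/722.5 = 0.7.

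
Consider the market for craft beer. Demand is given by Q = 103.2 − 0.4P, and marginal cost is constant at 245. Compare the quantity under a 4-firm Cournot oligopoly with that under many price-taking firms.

Inverting demand: P = 258 − 2.5Q.
With 4 symmetric Cournot firms, each firm's FOC gives 258 − 12.5q = 245, so q = 1.04, Q = 4·1.04 = 4.16, and P = 247.6.
Competitive firms price at marginal cost: P = 245, giving Q = 5.2.

Cournot: Q = 4.16; Competition: Q = 5.2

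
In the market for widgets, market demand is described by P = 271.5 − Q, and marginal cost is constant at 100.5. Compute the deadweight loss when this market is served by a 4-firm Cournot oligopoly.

DWL = 584.82

Competitive firms price at marginal cost: P = 100.5, giving Q = 171.
With 4 symmetric Cournot firms, each firm's FOC gives 271.5 − 5q = 100.5, so q = 34.2, Q = 4·34.2 = 136.8, and P = 134.7.
DWL is the triangle between Q = 136.8 and Q = 171: ½·(171 − 136.8)·(134.7 − 100.5) = 584.82.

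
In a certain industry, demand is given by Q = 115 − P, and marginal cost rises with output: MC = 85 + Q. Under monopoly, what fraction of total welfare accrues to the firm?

Inverting demand: P = 115 − Q.
The monopolist equates marginal revenue to marginal cost: 115 − 2Q = 85 + Q, so Q = 10. From demand, P = 105.
CS = ½·(115 − 105)·10 = 50.
PS = P·Q − VC(Q) = 105·10 − (85·10 + ½·1·10²) = 150.
Share captured = PS/TS = 150/200 = 0.75.

PS/TS = 0.75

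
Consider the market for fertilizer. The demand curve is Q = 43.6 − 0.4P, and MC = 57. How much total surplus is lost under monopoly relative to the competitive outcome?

DWL = 135.2

Inverting demand: P = 109 − 2.5Q.
Perfect competition: P = MC = 57, so 109 − 2.5Q = 57 and Q = 20.8.
The monopolist equates marginal revenue to marginal cost: 109 − 5Q = 57, so Q = 10.4. From demand, P = 83.
DWL is the triangle between Q = 10.4 and Q = 20.8: ½·(20.8 − 10.4)·(83 − 57) = 135.2.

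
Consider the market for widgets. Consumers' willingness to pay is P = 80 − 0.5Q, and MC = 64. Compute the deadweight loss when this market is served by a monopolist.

DWL = 64

Competitive firms price at marginal cost: P = 64, giving Q = 32.
Monopoly sets MR = MC: 80 − Q = 64 ⇒ Q = 16, P = 80 − 0.5·16 = 72.
DWL is the triangle between Q = 16 and Q = 32: ½·(32 − 16)·(72 − 64) = 64.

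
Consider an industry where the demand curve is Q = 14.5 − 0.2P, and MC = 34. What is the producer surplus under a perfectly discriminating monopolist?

Inverting demand: P = 72.5 − 5Q.
A perfectly discriminating monopolist sells every unit with P(Q) ≥ MC(Q), so output equals the competitive quantity Q = 7.7. Each buyer pays their reservation price, so CS = 0 and the firm captures all surplus.
PS = ½·(72.5 − 34)·7.7 = 148.225.

PS = 148.225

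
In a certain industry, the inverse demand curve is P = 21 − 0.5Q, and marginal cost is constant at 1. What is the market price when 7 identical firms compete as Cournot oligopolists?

P = 3.5

Cournot with 7 identical firms: the symmetric best-response condition is 21 − 4q = 1. Each firm produces q = 5, total output Q = 35, price P = 3.5.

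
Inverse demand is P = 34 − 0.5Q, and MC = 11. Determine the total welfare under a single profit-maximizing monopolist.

The monopolist equates marginal revenue to marginal cost: 34 − Q = 11, so Q = 23. From demand, P = 22.5.
CS = ½·(34 − 22.5)·23 = 132.25; PS = (22.5 − 11)·23 = 264.5; TS = 396.75.

TS = 396.75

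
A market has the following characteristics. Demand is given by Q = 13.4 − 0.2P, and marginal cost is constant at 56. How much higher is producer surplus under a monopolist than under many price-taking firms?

Inverting demand: P = 67 − 5Q.
Perfect competition: P = MC = 56, so 67 − 5Q = 56 and Q = 2.2.
PS = (56 − 56)·2.2 = 0.
A monopolist chooses Q where MR = MC. MR = 67 − 10Q; setting this equal to 56 gives Q = 1.1 and P = 61.5.
PS = (61.5 − 56)·1.1 = 6.05.
Change in producer surplus: 6.05 − 0 = 6.05.

Producer surplus rises by 6.05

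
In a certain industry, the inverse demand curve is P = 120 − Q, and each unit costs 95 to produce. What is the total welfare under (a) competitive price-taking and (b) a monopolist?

Competition: TS = 312.5; Monopoly: TS = 234.375

Under competition P = MC = 95, so Q = (120 − 95)/1 = 25.
CS = ½·(120 − 95)·25 = 312.5; PS = (95 − 95)·25 = 0; TS = 312.5.
Monopoly sets MR = MC: 120 − 2Q = 95 ⇒ Q = 12.5, P = 120 − 12.5 = 107.5.
CS = ½·(120 − 107.5)·12.5 = 78.125; PS = (107.5 − 95)·12.5 = 156.25; TS = 234.375.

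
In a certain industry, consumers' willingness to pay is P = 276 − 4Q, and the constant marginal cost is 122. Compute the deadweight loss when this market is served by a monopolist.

DWL = 741.125

Perfect competition: P = MC = 122, so 276 − 4Q = 122 and Q = 38.5.
Monopoly sets MR = MC: 276 − 8Q = 122 ⇒ Q = 19.25, P = 276 − 4·19.25 = 199.
DWL is the triangle between Q = 19.25 and Q = 38.5: ½·(38.5 − 19.25)·(199 − 122) = 741.125.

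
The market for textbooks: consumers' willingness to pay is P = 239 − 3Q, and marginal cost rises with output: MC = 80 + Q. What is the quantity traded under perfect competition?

Q = 39.75

Competitive equilibrium sets price equal to marginal cost: 239 − 3Q = 80 + Q, so Q = 39.75 and P = 119.75.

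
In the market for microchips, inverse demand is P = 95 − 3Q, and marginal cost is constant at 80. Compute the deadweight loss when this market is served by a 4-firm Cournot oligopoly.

DWL = 1.5

Under competition P = MC = 80, so Q = (95 − 80)/3 = 5.
Cournot with 4 identical firms: the symmetric best-response condition is 95 − 15q = 80. Each firm produces q = 1, total output Q = 4, price P = 83.
DWL is the triangle between Q = 4 and Q = 5: ½·(5 − 4)·(83 − 80) = 1.5.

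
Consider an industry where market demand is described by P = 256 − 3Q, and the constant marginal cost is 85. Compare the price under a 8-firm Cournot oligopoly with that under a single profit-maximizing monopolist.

Cournot: P = 104; Monopoly: P = 170.5

In a 8-firm Cournot equilibrium, symmetry and the first-order condition give q = (256 − 85)/(27) = 19/3. So Q = 152/3 and P = 104.
The monopolist equates marginal revenue to marginal cost: 256 − 6Q = 85, so Q = 28.5. From demand, P = 170.5.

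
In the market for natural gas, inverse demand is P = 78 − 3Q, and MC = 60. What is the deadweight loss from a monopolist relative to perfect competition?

Perfect competition: P = MC = 60, so 78 − 3Q = 60 and Q = 6.
Monopoly sets MR = MC: 78 − 6Q = 60 ⇒ Q = 3, P = 78 − 3·3 = 69.
DWL is the triangle between Q = 3 and Q = 6: ½·(6 − 3)·(69 − 60) = 13.5.

DWL = 13.5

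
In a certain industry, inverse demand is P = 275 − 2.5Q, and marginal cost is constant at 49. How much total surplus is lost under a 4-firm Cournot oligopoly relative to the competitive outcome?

DWL = 408.608

Competitive firms price at marginal cost: P = 49, giving Q = 90.4.
With 4 symmetric Cournot firms, each firm's FOC gives 275 − 12.5q = 49, so q = 18.08, Q = 4·18.08 = 72.32, and P = 94.2.
DWL is the triangle between Q = 72.32 and Q = 90.4: ½·(90.4 − 72.32)·(94.2 − 49) = 408.608.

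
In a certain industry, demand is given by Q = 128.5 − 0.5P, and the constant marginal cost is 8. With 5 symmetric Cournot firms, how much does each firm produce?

Inverting demand: P = 257 − 2Q.
Cournot with 5 identical firms: the symmetric best-response condition is 257 − 12q = 8. Each firm produces q = 20.75, total output Q = 103.75, price P = 49.5.

q_i = 20.75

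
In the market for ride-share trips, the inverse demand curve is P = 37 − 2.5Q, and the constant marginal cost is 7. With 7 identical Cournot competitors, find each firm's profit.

π_i = 5.625

In a 7-firm Cournot equilibrium, symmetry and the first-order condition give q = (37 − 7)/(20) = 1.5. So Q = 10.5 and P = 10.75.
Each firm's profit = (10.75 − 7)·1.5 = 5.625.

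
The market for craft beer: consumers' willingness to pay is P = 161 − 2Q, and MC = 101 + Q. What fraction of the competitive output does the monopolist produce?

Q_m/Q_c = 0.6

Monopoly sets MR = MC: 161 − 4Q = 101 + Q ⇒ Q = 12, P = 161 − 2·12 = 137.
Competitive equilibrium sets price equal to marginal cost: 161 − 2Q = 101 + Q, so Q = 20 and P = 121.
Ratio Q_m/Q_c = 12/20 = 0.6.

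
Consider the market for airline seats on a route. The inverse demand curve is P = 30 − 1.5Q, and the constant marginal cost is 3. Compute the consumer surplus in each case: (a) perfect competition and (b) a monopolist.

Under competition P = MC = 3, so Q = (30 − 3)/1.5 = 18.
CS = ½·(30 − 3)·18 = 243.
A monopolist chooses Q where MR = MC. MR = 30 − 3Q; setting this equal to 3 gives Q = 9 and P = 16.5.
CS = ½·(30 − 16.5)·9 = 60.75.

Competition: CS = 243; Monopoly: CS = 60.75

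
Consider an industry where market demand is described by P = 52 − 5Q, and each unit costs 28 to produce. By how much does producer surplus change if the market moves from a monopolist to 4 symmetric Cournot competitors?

PS falls by 10.368

The monopolist equates marginal revenue to marginal cost: 52 − 10Q = 28, so Q = 2.4. From demand, P = 40.
PS = (40 − 28)·2.4 = 28.8.
With 4 symmetric Cournot firms, each firm's FOC gives 52 − 25q = 28, so q = 0.96, Q = 4·0.96 = 3.84, and P = 32.8.
PS = (32.8 − 28)·3.84 = 18.432.
Change in producer surplus: 18.432 − 28.8 = −10.368.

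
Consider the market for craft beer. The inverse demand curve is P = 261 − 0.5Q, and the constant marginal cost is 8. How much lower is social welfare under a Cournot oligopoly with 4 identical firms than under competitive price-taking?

Competitive firms price at marginal cost: P = 8, giving Q = 506.
CS = ½·(261 − 8)·506 = 64009; PS = (8 − 8)·506 = 0; TS = 64009.
With 4 symmetric Cournot firms, each firm's FOC gives 261 − 2.5q = 8, so q = 101.2, Q = 4·101.2 = 404.8, and P = 58.6.
CS = ½·(261 − 58.6)·404.8 = 40965.76; PS = (58.6 − 8)·404.8 = 20482.88; TS = 61448.64.
Change in social welfare: 61448.64 − 64009 = −2560.36.

TS falls by 2560.36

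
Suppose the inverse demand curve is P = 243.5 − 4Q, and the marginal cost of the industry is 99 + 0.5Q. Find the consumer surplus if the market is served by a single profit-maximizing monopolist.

Monopoly sets MR = MC: 243.5 − 8Q = 99 + 0.5Q ⇒ Q = 17, P = 243.5 − 4·17 = 175.5.
CS = ½·(243.5 − 175.5)·17 = 578.

CS = 578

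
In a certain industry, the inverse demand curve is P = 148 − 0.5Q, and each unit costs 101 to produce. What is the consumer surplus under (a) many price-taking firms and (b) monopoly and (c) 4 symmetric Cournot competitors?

Competition: CS = 2209; Monopoly: CS = 552.25; Cournot: CS = 1413.76

Perfect competition: P = MC = 101, so 148 − 0.5Q = 101 and Q = 94.
CS = ½·(148 − 101)·94 = 2209.
A monopolist chooses Q where MR = MC. MR = 148 − Q; setting this equal to 101 gives Q = 47 and P = 124.5.
CS = ½·(148 − 124.5)·47 = 552.25.
In a 4-firm Cournot equilibrium, symmetry and the first-order condition give q = (148 − 101)/(2.5) = 18.8. So Q = 75.2 and P = 110.4.
CS = ½·(148 − 110.4)·75.2 = 1413.76.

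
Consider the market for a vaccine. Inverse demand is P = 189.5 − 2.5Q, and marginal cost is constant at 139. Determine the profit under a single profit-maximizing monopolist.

Monopoly sets MR = MC: 189.5 − 5Q = 139 ⇒ Q = 10.1, P = 189.5 − 2.5·10.1 = 164.25.
Profit = (164.25 − 139)·10.1 = 255.025.

Profit = 255.025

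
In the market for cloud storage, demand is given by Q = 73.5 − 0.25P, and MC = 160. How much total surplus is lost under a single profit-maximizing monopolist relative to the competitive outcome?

Inverting demand: P = 294 − 4Q.
Perfect competition: P = MC = 160, so 294 − 4Q = 160 and Q = 33.5.
Monopoly sets MR = MC: 294 − 8Q = 160 ⇒ Q = 16.75, P = 294 − 4·16.75 = 227.
DWL is the triangle between Q = 16.75 and Q = 33.5: ½·(33.5 − 16.75)·(227 − 160) = 561.125.

DWL = 561.125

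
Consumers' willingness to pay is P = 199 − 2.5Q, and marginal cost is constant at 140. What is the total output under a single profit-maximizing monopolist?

Monopoly sets MR = MC: 199 − 5Q = 140 ⇒ Q = 11.8, P = 199 − 2.5·11.8 = 169.5.

Q = 11.8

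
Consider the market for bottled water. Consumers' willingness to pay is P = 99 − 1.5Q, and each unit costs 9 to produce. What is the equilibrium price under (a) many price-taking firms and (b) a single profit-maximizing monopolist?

Perfect competition: P = MC = 9, so 99 − 1.5Q = 9 and Q = 60.
The monopolist equates marginal revenue to marginal cost: 99 − 3Q = 9, so Q = 30. From demand, P = 54.

Competition: P = 9; Monopoly: P = 54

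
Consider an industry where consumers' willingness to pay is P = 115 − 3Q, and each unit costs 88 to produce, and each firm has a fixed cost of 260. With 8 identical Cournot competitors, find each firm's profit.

π_i = −257

Cournot with 8 identical firms: the symmetric best-response condition is 115 − 27q = 88. Each firm produces q = 1, total output Q = 8, price P = 91.
Each firm's profit = (91 − 88)·1 − 260 = −257.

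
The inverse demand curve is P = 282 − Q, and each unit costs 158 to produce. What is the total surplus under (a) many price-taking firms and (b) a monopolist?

Competitive firms price at marginal cost: P = 158, giving Q = 124.
CS = ½·(282 − 158)·124 = 7688; PS = (158 − 158)·124 = 0; TS = 7688.
Monopoly sets MR = MC: 282 − 2Q = 158 ⇒ Q = 62, P = 282 − 62 = 220.
CS = ½·(282 − 220)·62 = 1922; PS = (220 − 158)·62 = 3844; TS = 5766.

Competition: TS = 7688; Monopoly: TS = 5766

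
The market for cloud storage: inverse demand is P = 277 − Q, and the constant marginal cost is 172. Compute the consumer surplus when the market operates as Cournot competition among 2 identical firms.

CS = 2450

With 2 symmetric Cournot firms, each firm's FOC gives 277 − 3q = 172, so q = 35, Q = 2·35 = 70, and P = 207.
CS = ½·(277 − 207)·70 = 2450.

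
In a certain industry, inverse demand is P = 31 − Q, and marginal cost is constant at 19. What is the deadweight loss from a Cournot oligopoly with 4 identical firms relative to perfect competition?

DWL = 2.88

Perfect competition: P = MC = 19, so 31 − Q = 19 and Q = 12.
In a 4-firm Cournot equilibrium, symmetry and the first-order condition give q = (31 − 19)/(5) = 2.4. So Q = 9.6 and P = 21.4.
DWL is the triangle between Q = 9.6 and Q = 12: ½·(12 − 9.6)·(21.4 − 19) = 2.88.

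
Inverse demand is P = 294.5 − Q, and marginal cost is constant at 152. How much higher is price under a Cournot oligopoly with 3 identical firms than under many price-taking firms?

Price rises by 35.625

Under competition P = MC = 152, so Q = (294.5 − 152)/1 = 142.5.
Cournot with 3 identical firms: the symmetric best-response condition is 294.5 − 4q = 152. Each firm produces q = 35.625, total output Q = 106.875, price P = 187.625.
Change in price: 187.625 − 152 = 35.625.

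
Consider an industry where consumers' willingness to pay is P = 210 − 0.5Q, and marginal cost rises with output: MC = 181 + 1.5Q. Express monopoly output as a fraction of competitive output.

Monopoly sets MR = MC: 210 − Q = 181 + 1.5Q ⇒ Q = 11.6, P = 210 − 0.5·11.6 = 204.2.
Competitive equilibrium sets price equal to marginal cost: 210 − 0.5Q = 181 + 1.5Q, so Q = 14.5 and P = 202.75.
Ratio Q_m/Q_c = 11.6/14.5 = 0.8.

Q_m/Q_c = 0.8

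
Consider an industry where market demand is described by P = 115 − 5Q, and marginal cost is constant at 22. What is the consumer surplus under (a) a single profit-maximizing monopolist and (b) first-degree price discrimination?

A monopolist chooses Q where MR = MC. MR = 115 − 10Q; setting this equal to 22 gives Q = 9.3 and P = 68.5.
CS = ½·(115 − 68.5)·9.3 = 216.225.
A perfectly discriminating monopolist sells every unit with P(Q) ≥ MC(Q), so output equals the competitive quantity Q = 18.6. Each buyer pays their reservation price, so CS = 0 and the firm captures all surplus.
CS = 0.

Monopoly: CS = 216.225; Perfect PD: CS = 0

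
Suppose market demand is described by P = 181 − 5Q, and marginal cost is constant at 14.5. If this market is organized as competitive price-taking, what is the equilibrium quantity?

Competitive firms price at marginal cost: P = 14.5, giving Q = 33.3.

Q = 33.3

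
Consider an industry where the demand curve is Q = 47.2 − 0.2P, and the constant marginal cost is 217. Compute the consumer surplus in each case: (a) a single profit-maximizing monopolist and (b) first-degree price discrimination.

Inverting demand: P = 236 − 5Q.
The monopolist equates marginal revenue to marginal cost: 236 − 10Q = 217, so Q = 1.9. From demand, P = 226.5.
CS = ½·(236 − 226.5)·1.9 = 9.025.
With perfect price discrimination, output is the efficient level Q = 3.8 (where demand meets MC), but every buyer pays their willingness to pay: CS = 0 and PS = total surplus.
CS = 0.

Monopoly: CS = 9.025; Perfect PD: CS = 0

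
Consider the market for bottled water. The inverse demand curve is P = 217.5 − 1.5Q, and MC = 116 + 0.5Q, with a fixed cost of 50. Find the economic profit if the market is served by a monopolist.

The monopolist equates marginal revenue to marginal cost: 217.5 − 3Q = 116 + 0.5Q, so Q = 29. From demand, P = 174.
Profit = 174·29 − (116·29 + ½·0.5·29²) − 50 = 1421.75.

Profit = 1421.75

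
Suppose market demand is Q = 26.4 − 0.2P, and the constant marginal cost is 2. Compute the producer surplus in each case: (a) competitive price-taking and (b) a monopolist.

Competition: PS = 0; Monopoly: PS = 845

Inverting demand: P = 132 − 5Q.
Under competition P = MC = 2, so Q = (132 − 2)/5 = 26.
PS = (2 − 2)·26 = 0.
The monopolist equates marginal revenue to marginal cost: 132 − 10Q = 2, so Q = 13. From demand, P = 67.
PS = (67 − 2)·13 = 845.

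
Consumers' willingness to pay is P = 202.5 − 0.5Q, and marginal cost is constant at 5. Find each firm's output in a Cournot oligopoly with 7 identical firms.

q_i = 49.375

In a 7-firm Cournot equilibrium, symmetry and the first-order condition give q = (202.5 − 5)/(4) = 49.375. So Q = 345.625 and P = 475/16.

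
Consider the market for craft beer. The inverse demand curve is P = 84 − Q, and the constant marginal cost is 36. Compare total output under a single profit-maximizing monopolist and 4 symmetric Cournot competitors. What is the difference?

A monopolist chooses Q where MR = MC. MR = 84 − 2Q; setting this equal to 36 gives Q = 24 and P = 60.
With 4 symmetric Cournot firms, each firm's FOC gives 84 − 5q = 36, so q = 9.6, Q = 4·9.6 = 38.4, and P = 45.6.
Change in total output: 38.4 − 24 = 14.4.

Total output rises by 14.4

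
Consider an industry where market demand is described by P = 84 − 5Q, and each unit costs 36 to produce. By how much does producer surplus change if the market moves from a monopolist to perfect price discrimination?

Producer surplus rises by 115.2

Monopoly sets MR = MC: 84 − 10Q = 36 ⇒ Q = 4.8, P = 84 − 5·4.8 = 60.
PS = (60 − 36)·4.8 = 115.2.
A perfectly discriminating monopolist sells every unit with P(Q) ≥ MC(Q), so output equals the competitive quantity Q = 9.6. Each buyer pays their reservation price, so CS = 0 and the firm captures all surplus.
PS = ½·(84 − 36)·9.6 = 230.4.
Change in producer surplus: 230.4 − 115.2 = 115.2.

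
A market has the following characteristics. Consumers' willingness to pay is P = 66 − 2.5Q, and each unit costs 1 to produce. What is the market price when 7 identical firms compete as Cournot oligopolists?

P = 9.125

With 7 symmetric Cournot firms, each firm's FOC gives 66 − 20q = 1, so q = 3.25, Q = 7·3.25 = 22.75, and P = 9.125.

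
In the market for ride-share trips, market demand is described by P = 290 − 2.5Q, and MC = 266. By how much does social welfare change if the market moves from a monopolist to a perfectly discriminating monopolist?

Monopoly sets MR = MC: 290 − 5Q = 266 ⇒ Q = 4.8, P = 290 − 2.5·4.8 = 278.
CS = ½·(290 − 278)·4.8 = 28.8; PS = (278 − 266)·4.8 = 57.6; TS = 86.4.
Under first-degree price discrimination the firm charges each unit its demand price and produces up to where P = MC, i.e. Q = 9.6. Consumer surplus is zero; producer surplus equals total surplus.
TS = 115.2 (equal to competitive TS).
Change in social welfare: 115.2 − 86.4 = 28.8.

TS rises by 28.8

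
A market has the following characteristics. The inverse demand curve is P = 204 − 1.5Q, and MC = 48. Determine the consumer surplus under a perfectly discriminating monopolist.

CS = 0

With perfect price discrimination, output is the efficient level Q = 104 (where demand meets MC), but every buyer pays their willingness to pay: CS = 0 and PS = total surplus.
CS = 0.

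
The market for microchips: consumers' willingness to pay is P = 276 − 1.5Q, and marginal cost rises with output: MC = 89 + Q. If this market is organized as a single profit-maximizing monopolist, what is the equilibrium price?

P = 205.875

A monopolist chooses Q where MR = MC. MR = 276 − 3Q; setting this equal to 89 + Q gives Q = 46.75 and P = 205.875.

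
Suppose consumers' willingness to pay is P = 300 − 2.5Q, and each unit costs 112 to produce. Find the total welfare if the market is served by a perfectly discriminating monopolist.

With perfect price discrimination, output is the efficient level Q = 75.2 (where demand meets MC), but every buyer pays their willingness to pay: CS = 0 and PS = total surplus.
TS = 7068.8 (equal to competitive TS).

TS = 7068.8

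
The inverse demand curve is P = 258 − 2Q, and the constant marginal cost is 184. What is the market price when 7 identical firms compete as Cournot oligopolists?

With 7 symmetric Cournot firms, each firm's FOC gives 258 − 16q = 184, so q = 4.625, Q = 7·4.625 = 32.375, and P = 193.25.

P = 193.25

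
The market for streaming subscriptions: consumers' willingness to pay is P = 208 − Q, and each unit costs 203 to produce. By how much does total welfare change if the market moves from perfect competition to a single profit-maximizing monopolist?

Under competition P = MC = 203, so Q = (208 − 203)/1 = 5.
CS = ½·(208 − 203)·5 = 12.5; PS = (203 − 203)·5 = 0; TS = 12.5.
The monopolist equates marginal revenue to marginal cost: 208 − 2Q = 203, so Q = 2.5. From demand, P = 205.5.
CS = ½·(208 − 205.5)·2.5 = 3.125; PS = (205.5 − 203)·2.5 = 6.25; TS = 9.375.
Change in total welfare: 9.375 − 12.5 = −3.125.

Total welfare falls by 3.125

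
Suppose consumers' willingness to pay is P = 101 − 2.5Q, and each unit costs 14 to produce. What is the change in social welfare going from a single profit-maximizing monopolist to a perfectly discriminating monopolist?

A monopolist chooses Q where MR = MC. MR = 101 − 5Q; setting this equal to 14 gives Q = 17.4 and P = 57.5.
CS = ½·(101 − 57.5)·17.4 = 378.45; PS = (57.5 − 14)·17.4 = 756.9; TS = 1135.35.
A perfectly discriminating monopolist sells every unit with P(Q) ≥ MC(Q), so output equals the competitive quantity Q = 34.8. Each buyer pays their reservation price, so CS = 0 and the firm captures all surplus.
TS = 1513.8 (equal to competitive TS).
Change in social welfare: 1513.8 − 1135.35 = 378.45.

Social welfare rises by 378.45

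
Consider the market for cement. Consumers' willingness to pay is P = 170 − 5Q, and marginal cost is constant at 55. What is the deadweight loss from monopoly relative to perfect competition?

Under competition P = MC = 55, so Q = (170 − 55)/5 = 23.
The monopolist equates marginal revenue to marginal cost: 170 − 10Q = 55, so Q = 11.5. From demand, P = 112.5.
DWL is the triangle between Q = 11.5 and Q = 23: ½·(23 − 11.5)·(112.5 − 55) = 330.625.

DWL = 330.625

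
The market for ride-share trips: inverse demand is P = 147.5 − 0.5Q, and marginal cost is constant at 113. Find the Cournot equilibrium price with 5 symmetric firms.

P = 118.75

In a 5-firm Cournot equilibrium, symmetry and the first-order condition give q = (147.5 − 113)/(3) = 11.5. So Q = 57.5 and P = 118.75.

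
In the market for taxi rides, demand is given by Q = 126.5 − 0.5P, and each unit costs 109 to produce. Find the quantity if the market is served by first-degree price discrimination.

Q = 72

Inverting demand: P = 253 − 2Q.
Under first-degree price discrimination the firm charges each unit its demand price and produces up to where P = MC, i.e. Q = 72. Consumer surplus is zero; producer surplus equals total surplus.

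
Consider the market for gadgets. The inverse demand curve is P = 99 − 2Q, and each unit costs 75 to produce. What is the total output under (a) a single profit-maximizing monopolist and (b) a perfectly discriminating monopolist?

Monopoly sets MR = MC: 99 − 4Q = 75 ⇒ Q = 6, P = 99 − 2·6 = 87.
With perfect price discrimination, output is the efficient level Q = 12 (where demand meets MC), but every buyer pays their willingness to pay: CS = 0 and PS = total surplus.

Monopoly: Q = 6; Perfect PD: Q = 12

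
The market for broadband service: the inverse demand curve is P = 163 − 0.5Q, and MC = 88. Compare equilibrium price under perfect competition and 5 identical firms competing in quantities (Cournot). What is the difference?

P rises by 12.5

Under competition P = MC = 88, so Q = (163 − 88)/0.5 = 150.
With 5 symmetric Cournot firms, each firm's FOC gives 163 − 3q = 88, so q = 25, Q = 5·25 = 125, and P = 100.5.
Change in equilibrium price: 100.5 − 88 = 12.5.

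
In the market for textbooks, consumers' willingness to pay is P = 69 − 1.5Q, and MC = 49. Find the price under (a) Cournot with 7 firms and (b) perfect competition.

Cournot: P = 51.5; Competition: P = 49

Cournot with 7 identical firms: the symmetric best-response condition is 69 − 12q = 49. Each firm produces q = 5/3, total output Q = 35/3, price P = 51.5.
Perfect competition: P = MC = 49, so 69 − 1.5Q = 49 and Q = 40/3.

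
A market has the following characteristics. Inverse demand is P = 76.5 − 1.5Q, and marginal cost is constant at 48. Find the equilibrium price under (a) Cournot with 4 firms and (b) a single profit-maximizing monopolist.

Cournot with 4 identical firms: the symmetric best-response condition is 76.5 − 7.5q = 48. Each firm produces q = 3.8, total output Q = 15.2, price P = 53.7.
A monopolist chooses Q where MR = MC. MR = 76.5 − 3Q; setting this equal to 48 gives Q = 9.5 and P = 62.25.

Cournot: P = 53.7; Monopoly: P = 62.25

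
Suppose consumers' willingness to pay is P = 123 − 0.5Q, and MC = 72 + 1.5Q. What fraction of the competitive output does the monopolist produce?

Q_m/Q_c = 0.8

Monopoly sets MR = MC: 123 − Q = 72 + 1.5Q ⇒ Q = 20.4, P = 123 − 0.5·20.4 = 112.8.
Competitive equilibrium sets price equal to marginal cost: 123 − 0.5Q = 72 + 1.5Q, so Q = 25.5 and P = 110.25.
Ratio Q_m/Q_c = 20.4/25.5 = 0.8.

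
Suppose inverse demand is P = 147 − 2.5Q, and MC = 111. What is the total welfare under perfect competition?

Competitive firms price at marginal cost: P = 111, giving Q = 14.4.
CS = ½·(147 − 111)·14.4 = 259.2; PS = (111 − 111)·14.4 = 0; TS = 259.2.

TS = 259.2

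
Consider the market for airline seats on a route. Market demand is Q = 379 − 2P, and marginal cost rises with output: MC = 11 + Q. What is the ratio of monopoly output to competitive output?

Inverting demand: P = 189.5 − 0.5Q.
Monopoly sets MR = MC: 189.5 − Q = 11 + Q ⇒ Q = 89.25, P = 189.5 − 0.5·89.25 = 144.875.
Under competition P = MC: 189.5 − 0.5Q = 11 + Q ⇒ Q = 119, P = 130.
Ratio Q_m/Q_c = 89.25/119 = 0.75.

Q_m/Q_c = 0.75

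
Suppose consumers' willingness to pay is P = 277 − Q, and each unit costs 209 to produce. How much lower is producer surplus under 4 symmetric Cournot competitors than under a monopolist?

Producer surplus falls by 416.16

Monopoly sets MR = MC: 277 − 2Q = 209 ⇒ Q = 34, P = 277 − 34 = 243.
PS = (243 − 209)·34 = 1156.
In a 4-firm Cournot equilibrium, symmetry and the first-order condition give q = (277 − 209)/(5) = 13.6. So Q = 54.4 and P = 222.6.
PS = (222.6 − 209)·54.4 = 739.84.
Change in producer surplus: 739.84 − 1156 = −416.16.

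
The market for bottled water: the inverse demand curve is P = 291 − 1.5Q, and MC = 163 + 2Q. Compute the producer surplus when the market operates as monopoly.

PS = 1638.4

A monopolist chooses Q where MR = MC. MR = 291 − 3Q; setting this equal to 163 + 2Q gives Q = 25.6 and P = 252.6.
PS = P·Q − VC(Q) = 252.6·25.6 − (163·25.6 + ½·2·25.6²) = 1638.4.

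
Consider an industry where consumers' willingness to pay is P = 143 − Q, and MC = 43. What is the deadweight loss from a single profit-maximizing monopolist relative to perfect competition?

Under competition P = MC = 43, so Q = (143 − 43)/1 = 100.
The monopolist equates marginal revenue to marginal cost: 143 − 2Q = 43, so Q = 50. From demand, P = 93.
DWL is the triangle between Q = 50 and Q = 100: ½·(100 − 50)·(93 − 43) = 1250.

DWL = 1250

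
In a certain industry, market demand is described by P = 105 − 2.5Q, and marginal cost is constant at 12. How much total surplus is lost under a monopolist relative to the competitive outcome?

DWL = 432.45

Perfect competition: P = MC = 12, so 105 − 2.5Q = 12 and Q = 37.2.
The monopolist equates marginal revenue to marginal cost: 105 − 5Q = 12, so Q = 18.6. From demand, P = 58.5.
DWL is the triangle between Q = 18.6 and Q = 37.2: ½·(37.2 − 18.6)·(58.5 − 12) = 432.45.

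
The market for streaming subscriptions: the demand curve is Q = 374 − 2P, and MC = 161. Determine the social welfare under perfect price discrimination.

TS = 676

Inverting demand: P = 187 − 0.5Q.
With perfect price discrimination, output is the efficient level Q = 52 (where demand meets MC), but every buyer pays their willingness to pay: CS = 0 and PS = total surplus.
TS = 676 (equal to competitive TS).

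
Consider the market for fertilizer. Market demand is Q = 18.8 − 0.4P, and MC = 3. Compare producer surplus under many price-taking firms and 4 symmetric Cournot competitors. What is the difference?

Inverting demand: P = 47 − 2.5Q.
Under competition P = MC = 3, so Q = (47 − 3)/2.5 = 17.6.
PS = (3 − 3)·17.6 = 0.
In a 4-firm Cournot equilibrium, symmetry and the first-order condition give q = (47 − 3)/(12.5) = 3.52. So Q = 14.08 and P = 11.8.
PS = (11.8 − 3)·14.08 = 123.904.
Change in producer surplus: 123.904 − 0 = 123.904.

PS rises by 123.904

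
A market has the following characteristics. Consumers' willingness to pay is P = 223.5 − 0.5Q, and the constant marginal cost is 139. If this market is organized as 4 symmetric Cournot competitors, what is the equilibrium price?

With 4 symmetric Cournot firms, each firm's FOC gives 223.5 − 2.5q = 139, so q = 33.8, Q = 4·33.8 = 135.2, and P = 155.9.

P = 155.9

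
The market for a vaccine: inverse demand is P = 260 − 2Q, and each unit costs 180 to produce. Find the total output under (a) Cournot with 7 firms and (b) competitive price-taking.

Cournot: Q = 35; Competition: Q = 40

Cournot with 7 identical firms: the symmetric best-response condition is 260 − 16q = 180. Each firm produces q = 5, total output Q = 35, price P = 190.
Perfect competition: P = MC = 180, so 260 − 2Q = 180 and Q = 40.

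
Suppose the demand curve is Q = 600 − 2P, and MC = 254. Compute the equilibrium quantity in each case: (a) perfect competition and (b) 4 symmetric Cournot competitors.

Inverting demand: P = 300 − 0.5Q.
Under competition P = MC = 254, so Q = (300 − 254)/0.5 = 92.
In a 4-firm Cournot equilibrium, symmetry and the first-order condition give q = (300 − 254)/(2.5) = 18.4. So Q = 73.6 and P = 263.2.

Competition: Q = 92; Cournot: Q = 73.6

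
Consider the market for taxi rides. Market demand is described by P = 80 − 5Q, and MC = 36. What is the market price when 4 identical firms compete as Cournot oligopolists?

P = 44.8

With 4 symmetric Cournot firms, each firm's FOC gives 80 − 25q = 36, so q = 1.76, Q = 4·1.76 = 7.04, and P = 44.8.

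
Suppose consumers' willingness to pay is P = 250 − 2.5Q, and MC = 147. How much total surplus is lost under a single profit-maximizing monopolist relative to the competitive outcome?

Perfect competition: P = MC = 147, so 250 − 2.5Q = 147 and Q = 41.2.
Monopoly sets MR = MC: 250 − 5Q = 147 ⇒ Q = 20.6, P = 250 − 2.5·20.6 = 198.5.
DWL is the triangle between Q = 20.6 and Q = 41.2: ½·(41.2 − 20.6)·(198.5 − 147) = 530.45.

DWL = 530.45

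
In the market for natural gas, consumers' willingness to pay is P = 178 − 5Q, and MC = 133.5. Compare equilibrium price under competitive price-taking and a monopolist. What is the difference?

P rises by 22.25

Perfect competition: P = MC = 133.5, so 178 − 5Q = 133.5 and Q = 8.9.
Monopoly sets MR = MC: 178 − 10Q = 133.5 ⇒ Q = 4.45, P = 178 − 5·4.45 = 155.75.
Change in equilibrium price: 155.75 − 133.5 = 22.25.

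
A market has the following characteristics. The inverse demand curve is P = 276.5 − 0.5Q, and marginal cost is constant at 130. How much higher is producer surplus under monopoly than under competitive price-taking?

Perfect competition: P = MC = 130, so 276.5 − 0.5Q = 130 and Q = 293.
PS = (130 − 130)·293 = 0.
Monopoly sets MR = MC: 276.5 − Q = 130 ⇒ Q = 146.5, P = 276.5 − 0.5·146.5 = 203.25.
PS = (203.25 − 130)·146.5 = 10731.125.
Change in producer surplus: 10731.125 − 0 = 10731.125.

Producer surplus rises by 10731.125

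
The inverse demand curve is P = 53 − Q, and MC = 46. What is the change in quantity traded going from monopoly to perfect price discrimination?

Q rises by 3.5

A monopolist chooses Q where MR = MC. MR = 53 − 2Q; setting this equal to 46 gives Q = 3.5 and P = 49.5.
A perfectly discriminating monopolist sells every unit with P(Q) ≥ MC(Q), so output equals the competitive quantity Q = 7. Each buyer pays their reservation price, so CS = 0 and the firm captures all surplus.
Change in quantity traded: 7 − 3.5 = 3.5.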